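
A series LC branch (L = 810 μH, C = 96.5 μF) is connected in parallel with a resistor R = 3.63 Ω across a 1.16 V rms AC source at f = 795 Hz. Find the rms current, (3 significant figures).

ω = 2πf = 4995 rad/s
X_L = ωL = 4.05 Ω
X_C = 1/(ωC) = 2.07 Ω
Branch 1: Z₁ = R = 3.63 Ω
Branch 2 (series LC): Z₂ = j(X_L − X_C) = j1.97 Ω
Parallel: Z = Z₁Z₂/(Z₁+Z₂), |Z| = 1.73 Ω, ∠Z = 61.5°
I = V/|Z| = 1.16/1.73 = 670 mA

670 mA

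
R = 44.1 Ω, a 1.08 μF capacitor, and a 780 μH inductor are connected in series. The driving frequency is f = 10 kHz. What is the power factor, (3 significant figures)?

0.790

ω = 2πf = 62830 rad/s
X_L = ωL = 49.0 Ω
X_C = 1/(ωC) = 14.7 Ω
Net reactance X = X_L − X_C = 34.3 Ω
Z = 44.1 + j34.3 Ω
|Z| = √(44.1² + 34.3²) = 55.9 Ω
∠Z = arctan(34.3/44.1) = 37.9°
cos φ = cos(37.9°) = 0.790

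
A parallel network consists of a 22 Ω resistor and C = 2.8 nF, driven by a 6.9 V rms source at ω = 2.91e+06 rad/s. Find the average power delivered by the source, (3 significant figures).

X_C = 1/(ωC) = 123 Ω
Parallel: admittances add. Y = 1/R + jωC
Y = (0.0455 + j0.00815) S
|Y| = 0.0462 S → |Z| = 1/|Y| = 21.7 Ω, ∠Z = −∠Y = -10.2°
I = V/|Z| = 319 mA
P = VI cos φ = 6.9 × 0.319 × cos(-10.2°) = 2.16 W

2.16 W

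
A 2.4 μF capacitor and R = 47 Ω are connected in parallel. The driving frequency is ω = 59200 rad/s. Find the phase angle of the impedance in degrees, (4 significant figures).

X_C = 1/(ωC) = 7.038 Ω
Parallel: admittances add. Y = 1/R + jωC
Y = (0.02128 + j0.1421) S
|Y| = 0.1437 S → |Z| = 1/|Y| = 6.961 Ω, ∠Z = −∠Y = -81.48°

-81.48°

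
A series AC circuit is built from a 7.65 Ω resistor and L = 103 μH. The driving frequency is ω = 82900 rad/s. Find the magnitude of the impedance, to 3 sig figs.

X_L = ωL = 8.54 Ω
Z = 7.65 + j8.54 Ω
|Z| = √(7.65² + 8.54²) = 11.5 Ω

11.5 Ω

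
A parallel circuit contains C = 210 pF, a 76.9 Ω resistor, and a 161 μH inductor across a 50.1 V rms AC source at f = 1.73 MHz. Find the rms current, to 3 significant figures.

657 mA

ω = 2πf = 1.087e+07 rad/s
X_L = ωL = 1750 Ω
X_C = 1/(ωC) = 438 Ω
Parallel: admittances add. Y = 1/R + 1/(jωL) + jωC
Y = (0.0130 + j0.00171) S
|Y| = 0.0131 S → |Z| = 1/|Y| = 76.2 Ω, ∠Z = −∠Y = -7.50°
I = V/|Z| = 50.1/76.2 = 657 mA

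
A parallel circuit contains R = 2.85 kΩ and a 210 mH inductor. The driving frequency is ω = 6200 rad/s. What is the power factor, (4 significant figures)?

0.4155

X_L = ωL = 1302 Ω
Parallel: admittances add. Y = 1/R + 1/(jωL)
Y = (0.0003509 − j0.0007680) S
|Y| = 0.0008444 S → |Z| = 1/|Y| = 1184 Ω, ∠Z = −∠Y = 65.45°
cos φ = cos(65.45°) = 0.4155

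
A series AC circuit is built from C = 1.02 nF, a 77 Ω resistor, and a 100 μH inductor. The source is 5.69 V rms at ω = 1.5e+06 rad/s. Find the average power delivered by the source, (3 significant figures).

9.61 mW

X_L = ωL = 150 Ω
X_C = 1/(ωC) = 654 Ω
Net reactance X = X_L − X_C = -504 Ω
Z = 77.0 − j504 Ω
|Z| = √(77.0² + 504²) = 509 Ω
∠Z = arctan(-504/77.0) = -81.3°
I = V/|Z| = 11.2 mA
P = VI cos φ = 5.69 × 0.0112 × cos(-81.3°) = 9.61 mW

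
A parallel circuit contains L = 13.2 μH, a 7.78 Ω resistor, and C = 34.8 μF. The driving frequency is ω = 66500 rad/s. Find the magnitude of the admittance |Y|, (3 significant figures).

1.18 S

X_L = ωL = 0.878 Ω
X_C = 1/(ωC) = 0.432 Ω
Parallel: admittances add. Y = 1/R + 1/(jωL) + jωC
Y = (0.129 + j1.17) S
|Y| = 1.18 S → |Z| = 1/|Y| = 0.846 Ω, ∠Z = −∠Y = -83.8°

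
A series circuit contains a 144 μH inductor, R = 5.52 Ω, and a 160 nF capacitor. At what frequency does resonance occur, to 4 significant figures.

ω₀ = 1/√(LC) = 1/√(0.000144 × 1.6e-07) = 208300 rad/s
f₀ = ω₀/(2π) = 33.16 kHz

33.16 kHz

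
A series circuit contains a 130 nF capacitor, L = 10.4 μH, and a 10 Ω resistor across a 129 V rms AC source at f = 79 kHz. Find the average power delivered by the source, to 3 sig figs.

ω = 2πf = 496400 rad/s
X_L = ωL = 5.16 Ω
X_C = 1/(ωC) = 15.5 Ω
Net reactance X = X_L − X_C = -10.3 Ω
Z = 10.0 − j10.3 Ω
|Z| = √(10.0² + 10.3²) = 14.4 Ω
∠Z = arctan(-10.3/10.0) = -45.9°
I = V/|Z| = 8.97 A
P = VI cos φ = 129 × 8.97 × cos(-45.9°) = 805 W

805 W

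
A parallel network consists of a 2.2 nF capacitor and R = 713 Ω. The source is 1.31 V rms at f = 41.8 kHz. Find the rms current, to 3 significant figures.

ω = 2πf = 262600 rad/s
X_C = 1/(ωC) = 1730 Ω
Parallel: admittances add. Y = 1/R + jωC
Y = (0.00140 + j0.000578) S
|Y| = 0.00152 S → |Z| = 1/|Y| = 659 Ω, ∠Z = −∠Y = -22.4°
I = V/|Z| = 1.31/659 = 1.99 mA

1.99 mA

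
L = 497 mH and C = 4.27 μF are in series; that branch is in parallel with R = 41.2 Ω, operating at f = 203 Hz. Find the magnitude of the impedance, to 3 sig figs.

41.0 Ω

ω = 2πf = 1275 rad/s
X_L = ωL = 634 Ω
X_C = 1/(ωC) = 184 Ω
Branch 1: Z₁ = R = 41.2 Ω
Branch 2 (series LC): Z₂ = j(X_L − X_C) = j450 Ω
Parallel: Z = Z₁Z₂/(Z₁+Z₂), |Z| = 41.0 Ω, ∠Z = 5.23°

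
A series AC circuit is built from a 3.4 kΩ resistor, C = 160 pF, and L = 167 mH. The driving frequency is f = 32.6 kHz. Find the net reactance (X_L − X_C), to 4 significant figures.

3694 Ω

ω = 2πf = 204800 rad/s
X_L = ωL = 34210 Ω
X_C = 1/(ωC) = 30510 Ω
X = 34210 − 30510 = 3694 Ω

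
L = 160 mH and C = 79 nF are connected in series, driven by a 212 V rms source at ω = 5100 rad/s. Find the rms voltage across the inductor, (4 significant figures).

X_L = ωL = 816.0 Ω
X_C = 1/(ωC) = 2482 Ω
Net reactance X = X_L − X_C = -1666 Ω
Z = − j1666 Ω
|Z| = √(0² + 1666²) = 1666 Ω
I = V/|Z| = 127.3 mA
V_L = I·|Z_L| = 0.1273 × 816.0 = 103.8 V

103.8 V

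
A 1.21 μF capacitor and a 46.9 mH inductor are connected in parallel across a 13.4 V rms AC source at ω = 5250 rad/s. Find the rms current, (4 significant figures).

X_L = ωL = 246.2 Ω
X_C = 1/(ωC) = 157.4 Ω
Parallel: admittances add. Y = 1/(jωL) + jωC
Y = (0 + j0.002291) S
|Y| = 0.002291 S → |Z| = 1/|Y| = 436.5 Ω, ∠Z = −∠Y = -90.00°
I = V/|Z| = 13.4/436.5 = 30.70 mA

30.70 mA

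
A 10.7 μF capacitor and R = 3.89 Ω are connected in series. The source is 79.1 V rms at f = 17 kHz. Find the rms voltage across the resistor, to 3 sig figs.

77.2 V

ω = 2πf = 106800 rad/s
X_C = 1/(ωC) = 0.875 Ω
Z = 3.89 − j0.875 Ω
|Z| = √(3.89² + 0.875²) = 3.99 Ω
I = V/|Z| = 19.8 A
V_R = I·|Z_R| = 19.8 × 3.89 = 77.2 V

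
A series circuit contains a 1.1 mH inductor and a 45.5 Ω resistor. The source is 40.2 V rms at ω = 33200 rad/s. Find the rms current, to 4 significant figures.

689.0 mA

X_L = ωL = 36.52 Ω
Z = 45.50 + j36.52 Ω
|Z| = √(45.50² + 36.52²) = 58.34 Ω
I = V/|Z| = 40.2/58.34 = 689.0 mA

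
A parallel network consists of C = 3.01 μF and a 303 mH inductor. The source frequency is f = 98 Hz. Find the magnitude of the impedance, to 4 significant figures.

ω = 2πf = 615.8 rad/s
X_L = ωL = 186.6 Ω
X_C = 1/(ωC) = 539.5 Ω
Parallel: admittances add. Y = 1/(jωL) + jωC
Y = (0 − j0.003506) S
|Y| = 0.003506 S → |Z| = 1/|Y| = 285.2 Ω, ∠Z = −∠Y = 90.00°

285.2 Ω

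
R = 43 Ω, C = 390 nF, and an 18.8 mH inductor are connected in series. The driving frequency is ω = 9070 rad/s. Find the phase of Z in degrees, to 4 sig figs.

-69.03°

X_L = ωL = 170.5 Ω
X_C = 1/(ωC) = 282.7 Ω
Net reactance X = X_L − X_C = -112.2 Ω
Z = 43.00 − j112.2 Ω
|Z| = √(43.00² + 112.2²) = 120.1 Ω
∠Z = arctan(-112.2/43.00) = -69.03°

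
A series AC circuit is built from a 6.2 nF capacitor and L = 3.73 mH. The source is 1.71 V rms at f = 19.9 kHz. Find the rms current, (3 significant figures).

ω = 2πf = 125000 rad/s
X_L = ωL = 466 Ω
X_C = 1/(ωC) = 1290 Ω
Net reactance X = X_L − X_C = -824 Ω
Z = − j824 Ω
|Z| = √(0² + 824²) = 824 Ω
I = V/|Z| = 1.71/824 = 2.08 mA

2.08 mA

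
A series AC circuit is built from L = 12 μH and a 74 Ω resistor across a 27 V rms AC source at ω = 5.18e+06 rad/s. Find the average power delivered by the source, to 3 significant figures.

5.78 W

X_L = ωL = 62.2 Ω
Z = 74.0 + j62.2 Ω
|Z| = √(74.0² + 62.2²) = 96.6 Ω
∠Z = arctan(62.2/74.0) = 40.0°
I = V/|Z| = 279 mA
P = VI cos φ = 27 × 0.279 × cos(40.0°) = 5.78 W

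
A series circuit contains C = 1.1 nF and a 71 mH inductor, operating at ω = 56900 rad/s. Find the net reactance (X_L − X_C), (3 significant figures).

X_L = ωL = 4040 Ω
X_C = 1/(ωC) = 16000 Ω
X = 4040 − 16000 = -11900 Ω

-11900 Ω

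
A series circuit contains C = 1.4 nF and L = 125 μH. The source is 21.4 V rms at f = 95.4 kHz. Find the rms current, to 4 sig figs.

ω = 2πf = 599400 rad/s
X_L = ωL = 74.93 Ω
X_C = 1/(ωC) = 1192 Ω
Net reactance X = X_L − X_C = -1117 Ω
Z = − j1117 Ω
|Z| = √(0² + 1117²) = 1117 Ω
I = V/|Z| = 21.4/1117 = 19.16 mA

19.16 mA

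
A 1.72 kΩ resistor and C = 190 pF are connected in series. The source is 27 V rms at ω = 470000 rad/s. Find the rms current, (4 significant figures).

X_C = 1/(ωC) = 11200 Ω
Z = 1720 − j11200 Ω
|Z| = √(1720² + 11200²) = 11330 Ω
I = V/|Z| = 27/11330 = 2.383 mA

2.383 mA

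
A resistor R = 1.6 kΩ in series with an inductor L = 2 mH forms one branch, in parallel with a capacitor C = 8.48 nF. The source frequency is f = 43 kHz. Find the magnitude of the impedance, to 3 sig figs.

ω = 2πf = 270200 rad/s
X_L = ωL = 540 Ω
X_C = 1/(ωC) = 436 Ω
Branch 1 (R+jX_L): Z₁ = 1600 + j540 Ω, |Z₁| = 1690 Ω
Branch 2 (−jX_C): Z₂ = −j436 Ω
Parallel: Z = Z₁Z₂/(Z₁+Z₂), |Z| = 460 Ω, ∠Z = -75.1°

460 Ω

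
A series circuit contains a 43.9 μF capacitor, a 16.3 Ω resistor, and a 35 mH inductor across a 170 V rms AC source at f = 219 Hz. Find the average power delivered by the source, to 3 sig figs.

372 W

ω = 2πf = 1376 rad/s
X_L = ωL = 48.2 Ω
X_C = 1/(ωC) = 16.6 Ω
Net reactance X = X_L − X_C = 31.6 Ω
Z = 16.3 + j31.6 Ω
|Z| = √(16.3² + 31.6²) = 35.6 Ω
∠Z = arctan(31.6/16.3) = 62.7°
I = V/|Z| = 4.78 A
P = VI cos φ = 170 × 4.78 × cos(62.7°) = 372 W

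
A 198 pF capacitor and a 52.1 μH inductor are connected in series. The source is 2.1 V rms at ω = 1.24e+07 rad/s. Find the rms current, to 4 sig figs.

8.796 mA

X_L = ωL = 646.0 Ω
X_C = 1/(ωC) = 407.3 Ω
Net reactance X = X_L − X_C = 238.7 Ω
Z = j238.7 Ω
|Z| = √(0² + 238.7²) = 238.7 Ω
I = V/|Z| = 2.1/238.7 = 8.796 mA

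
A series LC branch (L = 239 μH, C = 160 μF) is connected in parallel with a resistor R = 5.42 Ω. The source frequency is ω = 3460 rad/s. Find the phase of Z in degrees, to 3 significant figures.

-79.8°

X_L = ωL = 0.827 Ω
X_C = 1/(ωC) = 1.81 Ω
Branch 1: Z₁ = R = 5.42 Ω
Branch 2 (series LC): Z₂ = j(X_L − X_C) = −j0.979 Ω
Parallel: Z = Z₁Z₂/(Z₁+Z₂), |Z| = 0.964 Ω, ∠Z = -79.8°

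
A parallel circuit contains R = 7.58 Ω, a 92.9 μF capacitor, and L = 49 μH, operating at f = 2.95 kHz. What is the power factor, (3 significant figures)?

ω = 2πf = 18540 rad/s
X_L = ωL = 0.908 Ω
X_C = 1/(ωC) = 0.581 Ω
Parallel: admittances add. Y = 1/R + 1/(jωL) + jωC
Y = (0.132 + j0.621) S
|Y| = 0.635 S → |Z| = 1/|Y| = 1.58 Ω, ∠Z = −∠Y = -78.0°
cos φ = cos(-78.0°) = 0.208

0.208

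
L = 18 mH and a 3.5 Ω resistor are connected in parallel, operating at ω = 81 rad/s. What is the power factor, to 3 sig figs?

X_L = ωL = 1.46 Ω
Parallel: admittances add. Y = 1/R + 1/(jωL)
Y = (0.286 − j0.686) S
|Y| = 0.743 S → |Z| = 1/|Y| = 1.35 Ω, ∠Z = −∠Y = 67.4°
cos φ = cos(67.4°) = 0.385

0.385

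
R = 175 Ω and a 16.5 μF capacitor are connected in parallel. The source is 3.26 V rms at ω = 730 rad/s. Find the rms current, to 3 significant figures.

43.5 mA

X_C = 1/(ωC) = 83.0 Ω
Parallel: admittances add. Y = 1/R + jωC
Y = (0.00571 + j0.0120) S
|Y| = 0.0133 S → |Z| = 1/|Y| = 75.0 Ω, ∠Z = −∠Y = -64.6°
I = V/|Z| = 3.26/75.0 = 43.5 mA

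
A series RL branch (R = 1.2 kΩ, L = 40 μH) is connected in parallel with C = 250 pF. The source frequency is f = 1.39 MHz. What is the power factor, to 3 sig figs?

ω = 2πf = 8.734e+06 rad/s
X_L = ωL = 349 Ω
X_C = 1/(ωC) = 458 Ω
Branch 1 (R+jX_L): Z₁ = 1200 + j349 Ω, |Z₁| = 1250 Ω
Branch 2 (−jX_C): Z₂ = −j458 Ω
Parallel: Z = Z₁Z₂/(Z₁+Z₂), |Z| = 475 Ω, ∠Z = -68.6°
cos φ = cos(-68.6°) = 0.365

0.365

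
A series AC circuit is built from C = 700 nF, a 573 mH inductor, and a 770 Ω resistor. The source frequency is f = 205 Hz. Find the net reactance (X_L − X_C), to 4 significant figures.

ω = 2πf = 1288 rad/s
X_L = ωL = 738.1 Ω
X_C = 1/(ωC) = 1109 Ω
X = 738.1 − 1109 = -371.0 Ω

-371.0 Ω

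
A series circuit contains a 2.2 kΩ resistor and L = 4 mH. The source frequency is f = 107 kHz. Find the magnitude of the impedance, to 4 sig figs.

3474 Ω

ω = 2πf = 672300 rad/s
X_L = ωL = 2689 Ω
Z = 2200 + j2689 Ω
|Z| = √(2200² + 2689²) = 3474 Ω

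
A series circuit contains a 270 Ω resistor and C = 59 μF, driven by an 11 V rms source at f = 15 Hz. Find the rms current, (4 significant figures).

33.91 mA

ω = 2πf = 94.25 rad/s
X_C = 1/(ωC) = 179.8 Ω
Z = 270.0 − j179.8 Ω
|Z| = √(270.0² + 179.8²) = 324.4 Ω
I = V/|Z| = 11/324.4 = 33.91 mA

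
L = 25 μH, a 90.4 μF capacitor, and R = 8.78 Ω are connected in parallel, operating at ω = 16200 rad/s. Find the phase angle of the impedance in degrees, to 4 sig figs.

83.53°

X_L = ωL = 0.4050 Ω
X_C = 1/(ωC) = 0.6828 Ω
Parallel: admittances add. Y = 1/R + 1/(jωL) + jωC
Y = (0.1139 − j1.005) S
|Y| = 1.011 S → |Z| = 1/|Y| = 0.9890 Ω, ∠Z = −∠Y = 83.53°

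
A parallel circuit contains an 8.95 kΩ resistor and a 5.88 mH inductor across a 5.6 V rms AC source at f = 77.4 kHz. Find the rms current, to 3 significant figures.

ω = 2πf = 486300 rad/s
X_L = ωL = 2860 Ω
Parallel: admittances add. Y = 1/R + 1/(jωL)
Y = (0.000112 − j0.000350) S
|Y| = 0.000367 S → |Z| = 1/|Y| = 2720 Ω, ∠Z = −∠Y = 72.3°
I = V/|Z| = 5.6/2720 = 2.06 mA

2.06 mA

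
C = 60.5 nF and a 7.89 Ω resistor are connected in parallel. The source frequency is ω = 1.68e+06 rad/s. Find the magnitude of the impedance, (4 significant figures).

6.155 Ω

X_C = 1/(ωC) = 9.839 Ω
Parallel: admittances add. Y = 1/R + jωC
Y = (0.1267 + j0.1016) S
|Y| = 0.1625 S → |Z| = 1/|Y| = 6.155 Ω, ∠Z = −∠Y = -38.73°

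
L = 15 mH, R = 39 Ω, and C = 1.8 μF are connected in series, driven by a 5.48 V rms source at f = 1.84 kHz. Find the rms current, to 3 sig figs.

41.7 mA

ω = 2πf = 11560 rad/s
X_L = ωL = 173 Ω
X_C = 1/(ωC) = 48.1 Ω
Net reactance X = X_L − X_C = 125 Ω
Z = 39.0 + j125 Ω
|Z| = √(39.0² + 125²) = 131 Ω
I = V/|Z| = 5.48/131 = 41.7 mA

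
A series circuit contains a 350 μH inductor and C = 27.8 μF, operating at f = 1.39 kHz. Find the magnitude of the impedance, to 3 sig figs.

1.06 Ω

ω = 2πf = 8734 rad/s
X_L = ωL = 3.06 Ω
X_C = 1/(ωC) = 4.12 Ω
Net reactance X = X_L − X_C = -1.06 Ω
Z = − j1.06 Ω
|Z| = √(0² + 1.06²) = 1.06 Ω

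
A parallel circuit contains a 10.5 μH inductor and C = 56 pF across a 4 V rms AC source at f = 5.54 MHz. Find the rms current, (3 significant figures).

ω = 2πf = 3.481e+07 rad/s
X_L = ωL = 365 Ω
X_C = 1/(ωC) = 513 Ω
Parallel: admittances add. Y = 1/(jωL) + jωC
Y = (0 − j0.000787) S
|Y| = 0.000787 S → |Z| = 1/|Y| = 1270 Ω, ∠Z = −∠Y = 90.0°
I = V/|Z| = 4/1270 = 3.15 mA

3.15 mA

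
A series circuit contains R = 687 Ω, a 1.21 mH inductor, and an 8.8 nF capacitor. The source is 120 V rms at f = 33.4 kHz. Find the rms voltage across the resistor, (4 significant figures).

110.7 V

ω = 2πf = 209900 rad/s
X_L = ωL = 253.9 Ω
X_C = 1/(ωC) = 541.5 Ω
Net reactance X = X_L − X_C = -287.6 Ω
Z = 687.0 − j287.6 Ω
|Z| = √(687.0² + 287.6²) = 744.8 Ω
I = V/|Z| = 161.1 mA
V_R = I·|Z_R| = 0.1611 × 687.0 = 110.7 V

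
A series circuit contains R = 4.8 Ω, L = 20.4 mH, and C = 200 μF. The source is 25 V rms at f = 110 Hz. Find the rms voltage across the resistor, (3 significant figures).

14.3 V

ω = 2πf = 691.2 rad/s
X_L = ωL = 14.1 Ω
X_C = 1/(ωC) = 7.23 Ω
Net reactance X = X_L − X_C = 6.87 Ω
Z = 4.80 + j6.87 Ω
|Z| = √(4.80² + 6.87²) = 8.38 Ω
I = V/|Z| = 2.98 A
V_R = I·|Z_R| = 2.98 × 4.80 = 14.3 V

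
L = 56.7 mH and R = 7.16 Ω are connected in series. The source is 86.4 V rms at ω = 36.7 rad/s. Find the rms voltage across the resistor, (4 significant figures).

X_L = ωL = 2.081 Ω
Z = 7.160 + j2.081 Ω
|Z| = √(7.160² + 2.081²) = 7.456 Ω
I = V/|Z| = 11.59 A
V_R = I·|Z_R| = 11.59 × 7.160 = 82.97 V

82.97 V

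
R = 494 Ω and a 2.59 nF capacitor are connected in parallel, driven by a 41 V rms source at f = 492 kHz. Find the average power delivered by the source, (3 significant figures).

3.40 W

ω = 2πf = 3.091e+06 rad/s
X_C = 1/(ωC) = 125 Ω
Parallel: admittances add. Y = 1/R + jωC
Y = (0.00202 + j0.00801) S
|Y| = 0.00826 S → |Z| = 1/|Y| = 121 Ω, ∠Z = −∠Y = -75.8°
I = V/|Z| = 339 mA
P = VI cos φ = 41 × 0.339 × cos(-75.8°) = 3.40 W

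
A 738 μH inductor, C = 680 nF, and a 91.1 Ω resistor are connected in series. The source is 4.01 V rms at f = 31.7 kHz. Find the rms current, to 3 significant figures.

24.1 mA

ω = 2πf = 199200 rad/s
X_L = ωL = 147 Ω
X_C = 1/(ωC) = 7.38 Ω
Net reactance X = X_L − X_C = 140 Ω
Z = 91.1 + j140 Ω
|Z| = √(91.1² + 140²) = 167 Ω
I = V/|Z| = 4.01/167 = 24.1 mA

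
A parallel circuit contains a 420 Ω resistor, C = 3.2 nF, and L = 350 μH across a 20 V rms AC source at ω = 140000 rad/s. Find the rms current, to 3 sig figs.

402 mA

X_L = ωL = 49.0 Ω
X_C = 1/(ωC) = 2230 Ω
Parallel: admittances add. Y = 1/R + 1/(jωL) + jωC
Y = (0.00238 − j0.0200) S
|Y| = 0.0201 S → |Z| = 1/|Y| = 49.7 Ω, ∠Z = −∠Y = 83.2°
I = V/|Z| = 20/49.7 = 402 mA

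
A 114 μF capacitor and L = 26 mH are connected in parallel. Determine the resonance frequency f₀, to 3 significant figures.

ω₀ = 1/√(LC) = 1/√(0.026 × 0.000114) = 580.8 rad/s
f₀ = ω₀/(2π) = 92.4 Hz

92.4 Hz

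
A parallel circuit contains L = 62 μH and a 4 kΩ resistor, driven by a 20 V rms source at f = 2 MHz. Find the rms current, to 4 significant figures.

26.15 mA

ω = 2πf = 1.257e+07 rad/s
X_L = ωL = 779.1 Ω
Parallel: admittances add. Y = 1/R + 1/(jωL)
Y = (0.0002500 − j0.001284) S
|Y| = 0.001308 S → |Z| = 1/|Y| = 764.7 Ω, ∠Z = −∠Y = 78.98°
I = V/|Z| = 20/764.7 = 26.15 mA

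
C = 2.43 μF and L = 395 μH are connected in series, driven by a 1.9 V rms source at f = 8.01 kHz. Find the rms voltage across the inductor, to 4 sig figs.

3.228 V

ω = 2πf = 50330 rad/s
X_L = ωL = 19.88 Ω
X_C = 1/(ωC) = 8.177 Ω
Net reactance X = X_L − X_C = 11.70 Ω
Z = j11.70 Ω
|Z| = √(0² + 11.70²) = 11.70 Ω
I = V/|Z| = 162.4 mA
V_L = I·|Z_L| = 0.1624 × 19.88 = 3.228 V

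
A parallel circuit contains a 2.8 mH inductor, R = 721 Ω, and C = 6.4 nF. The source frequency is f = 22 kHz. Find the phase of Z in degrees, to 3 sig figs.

ω = 2πf = 138200 rad/s
X_L = ωL = 387 Ω
X_C = 1/(ωC) = 1130 Ω
Parallel: admittances add. Y = 1/R + 1/(jωL) + jωC
Y = (0.00139 − j0.00170) S
|Y| = 0.00219 S → |Z| = 1/|Y| = 456 Ω, ∠Z = −∠Y = 50.8°

50.8°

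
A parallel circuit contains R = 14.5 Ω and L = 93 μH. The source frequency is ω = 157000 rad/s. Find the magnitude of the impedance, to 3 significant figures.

10.3 Ω

X_L = ωL = 14.6 Ω
Parallel: admittances add. Y = 1/R + 1/(jωL)
Y = (0.0690 − j0.0685) S
|Y| = 0.0972 S → |Z| = 1/|Y| = 10.3 Ω, ∠Z = −∠Y = 44.8°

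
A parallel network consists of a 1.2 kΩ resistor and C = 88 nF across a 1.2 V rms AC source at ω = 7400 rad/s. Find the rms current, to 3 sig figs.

X_C = 1/(ωC) = 1540 Ω
Parallel: admittances add. Y = 1/R + jωC
Y = (0.000833 + j0.000651) S
|Y| = 0.00106 S → |Z| = 1/|Y| = 946 Ω, ∠Z = −∠Y = -38.0°
I = V/|Z| = 1.2/946 = 1.27 mA

1.27 mA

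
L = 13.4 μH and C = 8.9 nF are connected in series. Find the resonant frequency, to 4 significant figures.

460.9 kHz

ω₀ = 1/√(LC) = 1/√(1.34e-05 × 8.9e-09) = 2.896e+06 rad/s
f₀ = ω₀/(2π) = 460.9 kHz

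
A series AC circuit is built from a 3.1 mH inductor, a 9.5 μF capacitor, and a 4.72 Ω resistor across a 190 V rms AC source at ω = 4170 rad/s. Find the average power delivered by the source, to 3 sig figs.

X_L = ωL = 12.9 Ω
X_C = 1/(ωC) = 25.2 Ω
Net reactance X = X_L − X_C = -12.3 Ω
Z = 4.72 − j12.3 Ω
|Z| = √(4.72² + 12.3²) = 13.2 Ω
∠Z = arctan(-12.3/4.72) = -69.0°
I = V/|Z| = 14.4 A
P = VI cos φ = 190 × 14.4 × cos(-69.0°) = 979 W

979 W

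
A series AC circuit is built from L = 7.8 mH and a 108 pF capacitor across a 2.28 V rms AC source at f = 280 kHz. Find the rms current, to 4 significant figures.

269.5 μA

ω = 2πf = 1.759e+06 rad/s
X_L = ωL = 13720 Ω
X_C = 1/(ωC) = 5263 Ω
Net reactance X = X_L − X_C = 8459 Ω
Z = j8459 Ω
|Z| = √(0² + 8459²) = 8459 Ω
I = V/|Z| = 2.28/8459 = 269.5 μA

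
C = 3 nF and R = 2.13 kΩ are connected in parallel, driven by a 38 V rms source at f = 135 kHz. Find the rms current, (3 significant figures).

98.3 mA

ω = 2πf = 848200 rad/s
X_C = 1/(ωC) = 393 Ω
Parallel: admittances add. Y = 1/R + jωC
Y = (0.000469 + j0.00254) S
|Y| = 0.00259 S → |Z| = 1/|Y| = 386 Ω, ∠Z = −∠Y = -79.5°
I = V/|Z| = 38/386 = 98.3 mA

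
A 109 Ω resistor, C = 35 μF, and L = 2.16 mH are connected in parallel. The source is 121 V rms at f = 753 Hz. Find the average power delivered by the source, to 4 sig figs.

ω = 2πf = 4731 rad/s
X_L = ωL = 10.22 Ω
X_C = 1/(ωC) = 6.039 Ω
Parallel: admittances add. Y = 1/R + 1/(jωL) + jωC
Y = (0.009174 + j0.06774) S
|Y| = 0.06836 S → |Z| = 1/|Y| = 14.63 Ω, ∠Z = −∠Y = -82.29°
I = V/|Z| = 8.271 A
P = VI cos φ = 121 × 8.271 × cos(-82.29°) = 134.3 W

134.3 W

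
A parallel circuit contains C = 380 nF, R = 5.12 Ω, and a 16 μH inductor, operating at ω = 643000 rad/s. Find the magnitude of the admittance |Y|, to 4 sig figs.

244.5 mS

X_L = ωL = 10.29 Ω
X_C = 1/(ωC) = 4.093 Ω
Parallel: admittances add. Y = 1/R + 1/(jωL) + jωC
Y = (0.1953 + j0.1471) S
|Y| = 0.2445 S → |Z| = 1/|Y| = 4.089 Ω, ∠Z = −∠Y = -36.99°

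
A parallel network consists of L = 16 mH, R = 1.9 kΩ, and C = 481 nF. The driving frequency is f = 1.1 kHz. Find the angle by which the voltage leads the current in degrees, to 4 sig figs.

84.74°

ω = 2πf = 6912 rad/s
X_L = ωL = 110.6 Ω
X_C = 1/(ωC) = 300.8 Ω
Parallel: admittances add. Y = 1/R + 1/(jωL) + jωC
Y = (0.0005263 − j0.005718) S
|Y| = 0.005743 S → |Z| = 1/|Y| = 174.1 Ω, ∠Z = −∠Y = 84.74°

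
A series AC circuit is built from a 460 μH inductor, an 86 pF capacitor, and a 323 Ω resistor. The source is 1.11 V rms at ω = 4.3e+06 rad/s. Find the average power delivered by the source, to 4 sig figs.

X_L = ωL = 1978 Ω
X_C = 1/(ωC) = 2704 Ω
Net reactance X = X_L − X_C = -726.2 Ω
Z = 323.0 − j726.2 Ω
|Z| = √(323.0² + 726.2²) = 794.8 Ω
∠Z = arctan(-726.2/323.0) = -66.02°
I = V/|Z| = 1.397 mA
P = VI cos φ = 1.11 × 0.001397 × cos(-66.02°) = 630.1 μW

630.1 μW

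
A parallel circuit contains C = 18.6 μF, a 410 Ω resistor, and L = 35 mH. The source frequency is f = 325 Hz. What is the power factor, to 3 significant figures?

0.101

ω = 2πf = 2042 rad/s
X_L = ωL = 71.5 Ω
X_C = 1/(ωC) = 26.3 Ω
Parallel: admittances add. Y = 1/R + 1/(jωL) + jωC
Y = (0.00244 + j0.0240) S
|Y| = 0.0241 S → |Z| = 1/|Y| = 41.5 Ω, ∠Z = −∠Y = -84.2°
cos φ = cos(-84.2°) = 0.101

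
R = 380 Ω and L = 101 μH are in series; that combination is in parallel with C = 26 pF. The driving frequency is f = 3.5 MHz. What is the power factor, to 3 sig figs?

ω = 2πf = 2.199e+07 rad/s
X_L = ωL = 2220 Ω
X_C = 1/(ωC) = 1750 Ω
Branch 1 (R+jX_L): Z₁ = 380 + j2220 Ω, |Z₁| = 2250 Ω
Branch 2 (−jX_C): Z₂ = −j1750 Ω
Parallel: Z = Z₁Z₂/(Z₁+Z₂), |Z| = 6500 Ω, ∠Z = -60.9°
cos φ = cos(-60.9°) = 0.487

0.487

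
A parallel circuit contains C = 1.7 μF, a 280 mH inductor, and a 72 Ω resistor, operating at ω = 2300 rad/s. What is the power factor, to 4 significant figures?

0.9859

X_L = ωL = 644.0 Ω
X_C = 1/(ωC) = 255.8 Ω
Parallel: admittances add. Y = 1/R + 1/(jωL) + jωC
Y = (0.01389 + j0.002357) S
|Y| = 0.01409 S → |Z| = 1/|Y| = 70.98 Ω, ∠Z = −∠Y = -9.632°
cos φ = cos(-9.632°) = 0.9859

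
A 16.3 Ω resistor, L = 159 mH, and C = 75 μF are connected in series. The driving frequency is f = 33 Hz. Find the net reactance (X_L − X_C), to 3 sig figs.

-31.3 Ω

ω = 2πf = 207.3 rad/s
X_L = ωL = 33.0 Ω
X_C = 1/(ωC) = 64.3 Ω
X = 33.0 − 64.3 = -31.3 Ω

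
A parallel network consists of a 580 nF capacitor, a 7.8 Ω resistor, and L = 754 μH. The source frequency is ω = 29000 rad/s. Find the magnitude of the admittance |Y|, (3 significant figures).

X_L = ωL = 21.9 Ω
X_C = 1/(ωC) = 59.5 Ω
Parallel: admittances add. Y = 1/R + 1/(jωL) + jωC
Y = (0.128 − j0.0289) S
|Y| = 0.131 S → |Z| = 1/|Y| = 7.61 Ω, ∠Z = −∠Y = 12.7°

131 mS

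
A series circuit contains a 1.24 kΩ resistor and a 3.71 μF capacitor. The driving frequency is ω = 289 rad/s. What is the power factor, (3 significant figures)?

0.799

X_C = 1/(ωC) = 933 Ω
Z = 1240 − j933 Ω
|Z| = √(1240² + 933²) = 1550 Ω
∠Z = arctan(-933/1240) = -36.9°
cos φ = cos(-36.9°) = 0.799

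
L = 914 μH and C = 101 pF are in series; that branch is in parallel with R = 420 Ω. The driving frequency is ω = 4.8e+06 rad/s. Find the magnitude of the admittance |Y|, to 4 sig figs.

2.420 mS

X_L = ωL = 4387 Ω
X_C = 1/(ωC) = 2063 Ω
Branch 1: Z₁ = R = 420.0 Ω
Branch 2 (series LC): Z₂ = j(X_L − X_C) = j2324 Ω
Parallel: Z = Z₁Z₂/(Z₁+Z₂), |Z| = 413.3 Ω, ∠Z = 10.24°
|Y| = 1/|Z| = 2.420 mS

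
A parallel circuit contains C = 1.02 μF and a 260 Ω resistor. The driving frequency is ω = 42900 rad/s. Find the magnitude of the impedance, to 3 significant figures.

X_C = 1/(ωC) = 22.9 Ω
Parallel: admittances add. Y = 1/R + jωC
Y = (0.00385 + j0.0438) S
|Y| = 0.0439 S → |Z| = 1/|Y| = 22.8 Ω, ∠Z = −∠Y = -85.0°

22.8 Ω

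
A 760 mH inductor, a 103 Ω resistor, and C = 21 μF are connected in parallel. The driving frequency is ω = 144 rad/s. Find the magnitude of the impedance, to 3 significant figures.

87.2 Ω

X_L = ωL = 109 Ω
X_C = 1/(ωC) = 331 Ω
Parallel: admittances add. Y = 1/R + 1/(jωL) + jωC
Y = (0.00971 − j0.00611) S
|Y| = 0.0115 S → |Z| = 1/|Y| = 87.2 Ω, ∠Z = −∠Y = 32.2°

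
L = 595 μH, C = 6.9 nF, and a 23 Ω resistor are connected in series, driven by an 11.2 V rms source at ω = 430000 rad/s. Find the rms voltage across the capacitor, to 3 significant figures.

X_L = ωL = 256 Ω
X_C = 1/(ωC) = 337 Ω
Net reactance X = X_L − X_C = -81.2 Ω
Z = 23.0 − j81.2 Ω
|Z| = √(23.0² + 81.2²) = 84.4 Ω
I = V/|Z| = 133 mA
V_C = I·|Z_C| = 0.133 × 337 = 44.7 V

44.7 V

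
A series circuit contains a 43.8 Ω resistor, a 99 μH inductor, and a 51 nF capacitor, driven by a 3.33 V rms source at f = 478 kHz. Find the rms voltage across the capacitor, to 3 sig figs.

ω = 2πf = 3.003e+06 rad/s
X_L = ωL = 297 Ω
X_C = 1/(ωC) = 6.53 Ω
Net reactance X = X_L − X_C = 291 Ω
Z = 43.8 + j291 Ω
|Z| = √(43.8² + 291²) = 294 Ω
I = V/|Z| = 11.3 mA
V_C = I·|Z_C| = 0.0113 × 6.53 = 0.0739 V

0.0739 V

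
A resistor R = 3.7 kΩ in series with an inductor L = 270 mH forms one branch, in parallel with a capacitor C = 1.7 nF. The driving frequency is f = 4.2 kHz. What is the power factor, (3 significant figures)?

0.658

ω = 2πf = 26390 rad/s
X_L = ωL = 7130 Ω
X_C = 1/(ωC) = 22300 Ω
Branch 1 (R+jX_L): Z₁ = 3700 + j7130 Ω, |Z₁| = 8030 Ω
Branch 2 (−jX_C): Z₂ = −j22300 Ω
Parallel: Z = Z₁Z₂/(Z₁+Z₂), |Z| = 11500 Ω, ∠Z = 48.8°
cos φ = cos(48.8°) = 0.658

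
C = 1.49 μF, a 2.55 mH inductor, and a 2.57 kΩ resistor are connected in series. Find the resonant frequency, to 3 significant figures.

2.58 kHz

ω₀ = 1/√(LC) = 1/√(0.00255 × 1.49e-06) = 16220 rad/s
f₀ = ω₀/(2π) = 2.58 kHz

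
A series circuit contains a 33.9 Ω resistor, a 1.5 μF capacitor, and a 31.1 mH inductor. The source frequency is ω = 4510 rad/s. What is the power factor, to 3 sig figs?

0.976

X_L = ωL = 140 Ω
X_C = 1/(ωC) = 148 Ω
Net reactance X = X_L − X_C = -7.56 Ω
Z = 33.9 − j7.56 Ω
|Z| = √(33.9² + 7.56²) = 34.7 Ω
∠Z = arctan(-7.56/33.9) = -12.6°
cos φ = cos(-12.6°) = 0.976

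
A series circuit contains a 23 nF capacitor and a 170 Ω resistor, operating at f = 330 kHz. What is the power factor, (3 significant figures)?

0.992

ω = 2πf = 2.073e+06 rad/s
X_C = 1/(ωC) = 21.0 Ω
Z = 170 − j21.0 Ω
|Z| = √(170² + 21.0²) = 171 Ω
∠Z = arctan(-21.0/170) = -7.03°
cos φ = cos(-7.03°) = 0.992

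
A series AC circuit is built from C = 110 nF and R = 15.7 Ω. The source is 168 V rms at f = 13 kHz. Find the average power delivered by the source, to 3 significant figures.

ω = 2πf = 81680 rad/s
X_C = 1/(ωC) = 111 Ω
Z = 15.7 − j111 Ω
|Z| = √(15.7² + 111²) = 112 Ω
∠Z = arctan(-111/15.7) = -82.0°
I = V/|Z| = 1.49 A
P = VI cos φ = 168 × 1.49 × cos(-82.0°) = 35.1 W

35.1 W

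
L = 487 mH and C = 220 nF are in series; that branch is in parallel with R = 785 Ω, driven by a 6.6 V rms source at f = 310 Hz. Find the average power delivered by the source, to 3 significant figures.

55.5 mW

ω = 2πf = 1948 rad/s
X_L = ωL = 949 Ω
X_C = 1/(ωC) = 2330 Ω
Branch 1: Z₁ = R = 785 Ω
Branch 2 (series LC): Z₂ = j(X_L − X_C) = −j1390 Ω
Parallel: Z = Z₁Z₂/(Z₁+Z₂), |Z| = 683 Ω, ∠Z = -29.5°
I = V/|Z| = 9.66 mA
P = VI cos φ = 6.6 × 0.00966 × cos(-29.5°) = 55.5 mW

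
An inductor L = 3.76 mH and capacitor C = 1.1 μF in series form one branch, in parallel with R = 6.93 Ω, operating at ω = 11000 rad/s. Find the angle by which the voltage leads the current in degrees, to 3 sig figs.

X_L = ωL = 41.4 Ω
X_C = 1/(ωC) = 82.6 Ω
Branch 1: Z₁ = R = 6.93 Ω
Branch 2 (series LC): Z₂ = j(X_L − X_C) = −j41.3 Ω
Parallel: Z = Z₁Z₂/(Z₁+Z₂), |Z| = 6.83 Ω, ∠Z = -9.53°

-9.53°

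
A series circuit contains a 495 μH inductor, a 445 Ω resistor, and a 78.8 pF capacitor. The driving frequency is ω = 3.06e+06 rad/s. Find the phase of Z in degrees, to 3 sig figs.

X_L = ωL = 1510 Ω
X_C = 1/(ωC) = 4150 Ω
Net reactance X = X_L − X_C = -2630 Ω
Z = 445 − j2630 Ω
|Z| = √(445² + 2630²) = 2670 Ω
∠Z = arctan(-2630/445) = -80.4°

-80.4°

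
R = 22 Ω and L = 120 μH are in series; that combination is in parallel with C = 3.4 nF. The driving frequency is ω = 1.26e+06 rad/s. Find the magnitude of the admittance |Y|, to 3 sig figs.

X_L = ωL = 151 Ω
X_C = 1/(ωC) = 233 Ω
Branch 1 (R+jX_L): Z₁ = 22.0 + j151 Ω, |Z₁| = 153 Ω
Branch 2 (−jX_C): Z₂ = −j233 Ω
Parallel: Z = Z₁Z₂/(Z₁+Z₂), |Z| = 419 Ω, ∠Z = 66.7°
|Y| = 1/|Z| = 2.39 mS

2.39 mS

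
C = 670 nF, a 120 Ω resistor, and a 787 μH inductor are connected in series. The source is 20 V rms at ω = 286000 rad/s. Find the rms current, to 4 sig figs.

79.85 mA

X_L = ωL = 225.1 Ω
X_C = 1/(ωC) = 5.219 Ω
Net reactance X = X_L − X_C = 219.9 Ω
Z = 120.0 + j219.9 Ω
|Z| = √(120.0² + 219.9²) = 250.5 Ω
I = V/|Z| = 20/250.5 = 79.85 mA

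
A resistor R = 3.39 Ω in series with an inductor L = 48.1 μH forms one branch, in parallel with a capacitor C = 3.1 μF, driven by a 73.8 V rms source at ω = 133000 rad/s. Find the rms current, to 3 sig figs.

X_L = ωL = 6.40 Ω
X_C = 1/(ωC) = 2.43 Ω
Branch 1 (R+jX_L): Z₁ = 3.39 + j6.40 Ω, |Z₁| = 7.24 Ω
Branch 2 (−jX_C): Z₂ = −j2.43 Ω
Parallel: Z = Z₁Z₂/(Z₁+Z₂), |Z| = 3.36 Ω, ∠Z = -77.4°
I = V/|Z| = 73.8/3.36 = 21.9 A

21.9 A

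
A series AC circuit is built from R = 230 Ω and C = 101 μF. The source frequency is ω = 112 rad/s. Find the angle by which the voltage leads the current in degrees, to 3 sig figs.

-21.0°

X_C = 1/(ωC) = 88.4 Ω
Z = 230 − j88.4 Ω
|Z| = √(230² + 88.4²) = 246 Ω
∠Z = arctan(-88.4/230) = -21.0°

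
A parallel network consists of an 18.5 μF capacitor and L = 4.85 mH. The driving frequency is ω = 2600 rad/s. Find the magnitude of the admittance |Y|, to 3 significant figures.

X_L = ωL = 12.6 Ω
X_C = 1/(ωC) = 20.8 Ω
Parallel: admittances add. Y = 1/(jωL) + jωC
Y = (0 − j0.0312) S
|Y| = 0.0312 S → |Z| = 1/|Y| = 32.0 Ω, ∠Z = −∠Y = 90.0°

31.2 mS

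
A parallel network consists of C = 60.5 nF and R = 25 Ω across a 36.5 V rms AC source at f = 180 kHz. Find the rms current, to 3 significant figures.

2.89 A

ω = 2πf = 1.131e+06 rad/s
X_C = 1/(ωC) = 14.6 Ω
Parallel: admittances add. Y = 1/R + jωC
Y = (0.0400 + j0.0684) S
|Y| = 0.0793 S → |Z| = 1/|Y| = 12.6 Ω, ∠Z = −∠Y = -59.7°
I = V/|Z| = 36.5/12.6 = 2.89 A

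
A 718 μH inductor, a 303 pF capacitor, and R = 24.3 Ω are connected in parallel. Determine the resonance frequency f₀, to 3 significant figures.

341 kHz

ω₀ = 1/√(LC) = 1/√(0.000718 × 3.03e-10) = 2.144e+06 rad/s
f₀ = ω₀/(2π) = 341 kHz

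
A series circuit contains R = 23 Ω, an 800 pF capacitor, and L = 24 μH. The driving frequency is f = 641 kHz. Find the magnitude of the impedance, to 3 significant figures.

215 Ω

ω = 2πf = 4.028e+06 rad/s
X_L = ωL = 96.7 Ω
X_C = 1/(ωC) = 310 Ω
Net reactance X = X_L − X_C = -214 Ω
Z = 23.0 − j214 Ω
|Z| = √(23.0² + 214²) = 215 Ω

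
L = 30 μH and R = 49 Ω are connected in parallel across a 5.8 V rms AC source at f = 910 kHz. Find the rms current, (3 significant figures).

ω = 2πf = 5.718e+06 rad/s
X_L = ωL = 172 Ω
Parallel: admittances add. Y = 1/R + 1/(jωL)
Y = (0.0204 − j0.00583) S
|Y| = 0.0212 S → |Z| = 1/|Y| = 47.1 Ω, ∠Z = −∠Y = 15.9°
I = V/|Z| = 5.8/47.1 = 123 mA

123 mA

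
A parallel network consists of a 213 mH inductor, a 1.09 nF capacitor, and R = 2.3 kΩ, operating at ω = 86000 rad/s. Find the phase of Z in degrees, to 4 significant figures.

X_L = ωL = 18320 Ω
X_C = 1/(ωC) = 10670 Ω
Parallel: admittances add. Y = 1/R + 1/(jωL) + jωC
Y = (0.0004348 + j3.915e-05) S
|Y| = 0.0004365 S → |Z| = 1/|Y| = 2291 Ω, ∠Z = −∠Y = -5.145°

-5.145°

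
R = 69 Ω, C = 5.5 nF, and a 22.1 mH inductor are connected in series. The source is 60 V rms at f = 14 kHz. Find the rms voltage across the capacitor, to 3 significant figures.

ω = 2πf = 87960 rad/s
X_L = ωL = 1940 Ω
X_C = 1/(ωC) = 2070 Ω
Net reactance X = X_L − X_C = -123 Ω
Z = 69.0 − j123 Ω
|Z| = √(69.0² + 123²) = 141 Ω
I = V/|Z| = 426 mA
V_C = I·|Z_C| = 0.426 × 2070 = 880 V

880 V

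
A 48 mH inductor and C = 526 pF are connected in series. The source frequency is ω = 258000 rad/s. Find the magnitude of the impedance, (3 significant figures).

X_L = ωL = 12400 Ω
X_C = 1/(ωC) = 7370 Ω
Net reactance X = X_L − X_C = 5020 Ω
Z = j5020 Ω
|Z| = √(0² + 5020²) = 5020 Ω

5020 Ω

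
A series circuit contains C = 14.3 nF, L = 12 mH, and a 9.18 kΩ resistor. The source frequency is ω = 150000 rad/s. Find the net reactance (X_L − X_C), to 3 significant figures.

1330 Ω

X_L = ωL = 1800 Ω
X_C = 1/(ωC) = 466 Ω
X = 1800 − 466 = 1330 Ω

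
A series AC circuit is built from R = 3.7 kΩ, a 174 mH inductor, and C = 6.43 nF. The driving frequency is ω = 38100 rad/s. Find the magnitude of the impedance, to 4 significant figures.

X_L = ωL = 6629 Ω
X_C = 1/(ωC) = 4082 Ω
Net reactance X = X_L − X_C = 2547 Ω
Z = 3700 + j2547 Ω
|Z| = √(3700² + 2547²) = 4492 Ω

4492 Ω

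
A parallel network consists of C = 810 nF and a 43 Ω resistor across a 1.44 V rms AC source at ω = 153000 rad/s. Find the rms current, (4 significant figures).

X_C = 1/(ωC) = 8.069 Ω
Parallel: admittances add. Y = 1/R + jωC
Y = (0.02326 + j0.1239) S
|Y| = 0.1261 S → |Z| = 1/|Y| = 7.931 Ω, ∠Z = −∠Y = -79.37°
I = V/|Z| = 1.44/7.931 = 181.6 mA

181.6 mA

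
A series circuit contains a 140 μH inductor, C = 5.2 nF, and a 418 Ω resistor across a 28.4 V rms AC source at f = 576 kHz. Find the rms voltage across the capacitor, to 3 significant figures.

2.45 V

ω = 2πf = 3.619e+06 rad/s
X_L = ωL = 507 Ω
X_C = 1/(ωC) = 53.1 Ω
Net reactance X = X_L − X_C = 454 Ω
Z = 418 + j454 Ω
|Z| = √(418² + 454²) = 617 Ω
I = V/|Z| = 46.0 mA
V_C = I·|Z_C| = 0.0460 × 53.1 = 2.45 V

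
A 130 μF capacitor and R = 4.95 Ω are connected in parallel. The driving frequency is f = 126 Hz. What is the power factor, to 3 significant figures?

ω = 2πf = 791.7 rad/s
X_C = 1/(ωC) = 9.72 Ω
Parallel: admittances add. Y = 1/R + jωC
Y = (0.202 + j0.103) S
|Y| = 0.227 S → |Z| = 1/|Y| = 4.41 Ω, ∠Z = −∠Y = -27.0°
cos φ = cos(-27.0°) = 0.891

0.891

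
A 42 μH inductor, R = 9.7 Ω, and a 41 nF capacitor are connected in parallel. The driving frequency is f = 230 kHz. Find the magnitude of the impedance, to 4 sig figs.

ω = 2πf = 1.445e+06 rad/s
X_L = ωL = 60.70 Ω
X_C = 1/(ωC) = 16.88 Ω
Parallel: admittances add. Y = 1/R + 1/(jωL) + jωC
Y = (0.1031 + j0.04277) S
|Y| = 0.1116 S → |Z| = 1/|Y| = 8.959 Ω, ∠Z = −∠Y = -22.53°

8.959 Ω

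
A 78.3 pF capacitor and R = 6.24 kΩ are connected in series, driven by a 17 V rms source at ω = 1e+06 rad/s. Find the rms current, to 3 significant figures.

1.20 mA

X_C = 1/(ωC) = 12800 Ω
Z = 6240 − j12800 Ω
|Z| = √(6240² + 12800²) = 14200 Ω
I = V/|Z| = 17/14200 = 1.20 mA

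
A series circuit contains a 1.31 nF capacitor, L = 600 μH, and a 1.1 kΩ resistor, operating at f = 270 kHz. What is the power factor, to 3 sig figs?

0.889

ω = 2πf = 1.696e+06 rad/s
X_L = ωL = 1020 Ω
X_C = 1/(ωC) = 450 Ω
Net reactance X = X_L − X_C = 568 Ω
Z = 1100 + j568 Ω
|Z| = √(1100² + 568²) = 1240 Ω
∠Z = arctan(568/1100) = 27.3°
cos φ = cos(27.3°) = 0.889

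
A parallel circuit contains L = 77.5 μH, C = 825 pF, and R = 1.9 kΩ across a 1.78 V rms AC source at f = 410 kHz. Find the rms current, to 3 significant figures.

ω = 2πf = 2.576e+06 rad/s
X_L = ωL = 200 Ω
X_C = 1/(ωC) = 471 Ω
Parallel: admittances add. Y = 1/R + 1/(jωL) + jωC
Y = (0.000526 − j0.00288) S
|Y| = 0.00293 S → |Z| = 1/|Y| = 341 Ω, ∠Z = −∠Y = 79.7°
I = V/|Z| = 1.78/341 = 5.22 mA

5.22 mA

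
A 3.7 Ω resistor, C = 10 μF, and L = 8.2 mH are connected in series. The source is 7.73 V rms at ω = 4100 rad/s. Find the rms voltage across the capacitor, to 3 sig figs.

X_L = ωL = 33.6 Ω
X_C = 1/(ωC) = 24.4 Ω
Net reactance X = X_L − X_C = 9.23 Ω
Z = 3.70 + j9.23 Ω
|Z| = √(3.70² + 9.23²) = 9.94 Ω
I = V/|Z| = 777 mA
V_C = I·|Z_C| = 0.777 × 24.4 = 19.0 V

19.0 V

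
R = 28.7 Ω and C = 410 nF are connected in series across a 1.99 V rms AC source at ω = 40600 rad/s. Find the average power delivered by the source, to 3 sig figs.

25.6 mW

X_C = 1/(ωC) = 60.1 Ω
Z = 28.7 − j60.1 Ω
|Z| = √(28.7² + 60.1²) = 66.6 Ω
∠Z = arctan(-60.1/28.7) = -64.5°
I = V/|Z| = 29.9 mA
P = VI cos φ = 1.99 × 0.0299 × cos(-64.5°) = 25.6 mW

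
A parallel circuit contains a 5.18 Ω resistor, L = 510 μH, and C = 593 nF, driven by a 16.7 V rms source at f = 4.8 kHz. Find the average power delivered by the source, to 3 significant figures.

53.8 W

ω = 2πf = 30160 rad/s
X_L = ωL = 15.4 Ω
X_C = 1/(ωC) = 55.9 Ω
Parallel: admittances add. Y = 1/R + 1/(jωL) + jωC
Y = (0.193 − j0.0471) S
|Y| = 0.199 S → |Z| = 1/|Y| = 5.03 Ω, ∠Z = −∠Y = 13.7°
I = V/|Z| = 3.32 A
P = VI cos φ = 16.7 × 3.32 × cos(13.7°) = 53.8 W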